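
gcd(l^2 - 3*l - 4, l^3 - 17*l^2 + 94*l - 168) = l - 4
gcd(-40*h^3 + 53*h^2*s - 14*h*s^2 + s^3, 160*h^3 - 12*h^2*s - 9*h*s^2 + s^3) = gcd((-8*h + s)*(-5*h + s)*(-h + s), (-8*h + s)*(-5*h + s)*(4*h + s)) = 40*h^2 - 13*h*s + s^2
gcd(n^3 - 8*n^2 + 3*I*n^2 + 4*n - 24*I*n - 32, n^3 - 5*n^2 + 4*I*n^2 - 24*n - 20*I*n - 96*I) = n^2 + n*(-8 + 4*I) - 32*I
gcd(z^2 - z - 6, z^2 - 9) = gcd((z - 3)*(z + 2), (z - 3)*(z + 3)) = z - 3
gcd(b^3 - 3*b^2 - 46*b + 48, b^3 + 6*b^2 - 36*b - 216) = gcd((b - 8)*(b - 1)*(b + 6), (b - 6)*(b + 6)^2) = b + 6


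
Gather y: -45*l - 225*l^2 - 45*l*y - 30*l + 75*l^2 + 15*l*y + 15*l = -150*l^2 - 30*l*y - 60*l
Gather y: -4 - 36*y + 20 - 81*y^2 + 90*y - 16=-81*y^2 + 54*y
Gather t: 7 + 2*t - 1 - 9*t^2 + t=-9*t^2 + 3*t + 6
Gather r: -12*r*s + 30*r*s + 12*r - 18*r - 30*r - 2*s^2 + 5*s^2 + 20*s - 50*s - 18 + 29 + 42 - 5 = r*(18*s - 36) + 3*s^2 - 30*s + 48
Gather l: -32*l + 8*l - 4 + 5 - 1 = -24*l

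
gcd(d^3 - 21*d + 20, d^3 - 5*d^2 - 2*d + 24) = d - 4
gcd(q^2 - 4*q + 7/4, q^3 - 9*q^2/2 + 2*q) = q - 1/2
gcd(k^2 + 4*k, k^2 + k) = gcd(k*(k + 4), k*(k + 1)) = k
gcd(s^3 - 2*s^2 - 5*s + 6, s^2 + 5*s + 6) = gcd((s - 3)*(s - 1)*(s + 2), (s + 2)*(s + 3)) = s + 2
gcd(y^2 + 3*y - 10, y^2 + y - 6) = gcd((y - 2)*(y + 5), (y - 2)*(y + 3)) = y - 2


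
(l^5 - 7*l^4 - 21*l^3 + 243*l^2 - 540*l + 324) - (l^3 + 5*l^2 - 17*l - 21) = l^5 - 7*l^4 - 22*l^3 + 238*l^2 - 523*l + 345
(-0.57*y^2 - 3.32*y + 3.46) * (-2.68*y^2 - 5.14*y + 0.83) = 1.5276*y^4 + 11.8274*y^3 + 7.3189*y^2 - 20.54*y + 2.8718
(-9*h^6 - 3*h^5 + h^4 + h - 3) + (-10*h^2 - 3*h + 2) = -9*h^6 - 3*h^5 + h^4 - 10*h^2 - 2*h - 1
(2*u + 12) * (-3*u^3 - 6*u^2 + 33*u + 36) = -6*u^4 - 48*u^3 - 6*u^2 + 468*u + 432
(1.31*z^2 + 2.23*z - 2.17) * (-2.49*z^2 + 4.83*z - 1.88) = -3.2619*z^4 + 0.7746*z^3 + 13.7114*z^2 - 14.6735*z + 4.0796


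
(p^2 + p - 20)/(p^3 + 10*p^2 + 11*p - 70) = (p - 4)/(p^2 + 5*p - 14)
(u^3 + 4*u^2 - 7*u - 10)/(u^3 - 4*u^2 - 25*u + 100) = (u^2 - u - 2)/(u^2 - 9*u + 20)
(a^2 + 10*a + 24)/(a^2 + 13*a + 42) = (a + 4)/(a + 7)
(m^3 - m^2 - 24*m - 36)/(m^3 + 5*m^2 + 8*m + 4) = (m^2 - 3*m - 18)/(m^2 + 3*m + 2)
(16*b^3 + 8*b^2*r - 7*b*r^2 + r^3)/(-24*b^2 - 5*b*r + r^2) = (-16*b^3 - 8*b^2*r + 7*b*r^2 - r^3)/(24*b^2 + 5*b*r - r^2)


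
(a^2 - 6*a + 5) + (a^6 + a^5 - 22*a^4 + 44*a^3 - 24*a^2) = a^6 + a^5 - 22*a^4 + 44*a^3 - 23*a^2 - 6*a + 5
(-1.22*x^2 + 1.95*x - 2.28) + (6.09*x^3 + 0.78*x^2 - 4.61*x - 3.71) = 6.09*x^3 - 0.44*x^2 - 2.66*x - 5.99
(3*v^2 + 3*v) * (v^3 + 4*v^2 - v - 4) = 3*v^5 + 15*v^4 + 9*v^3 - 15*v^2 - 12*v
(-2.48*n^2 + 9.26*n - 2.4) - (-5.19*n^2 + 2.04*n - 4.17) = 2.71*n^2 + 7.22*n + 1.77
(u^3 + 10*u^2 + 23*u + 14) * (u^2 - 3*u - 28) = u^5 + 7*u^4 - 35*u^3 - 335*u^2 - 686*u - 392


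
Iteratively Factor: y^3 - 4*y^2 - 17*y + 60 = (y - 5)*(y^2 + y - 12) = (y - 5)*(y + 4)*(y - 3)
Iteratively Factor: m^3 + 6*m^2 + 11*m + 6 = (m + 1)*(m^2 + 5*m + 6) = (m + 1)*(m + 3)*(m + 2)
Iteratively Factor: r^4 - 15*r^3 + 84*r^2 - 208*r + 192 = (r - 4)*(r^3 - 11*r^2 + 40*r - 48) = (r - 4)^2*(r^2 - 7*r + 12) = (r - 4)^3*(r - 3)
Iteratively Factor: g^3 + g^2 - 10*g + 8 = (g - 2)*(g^2 + 3*g - 4) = (g - 2)*(g + 4)*(g - 1)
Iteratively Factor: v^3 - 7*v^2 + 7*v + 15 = (v + 1)*(v^2 - 8*v + 15) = (v - 3)*(v + 1)*(v - 5)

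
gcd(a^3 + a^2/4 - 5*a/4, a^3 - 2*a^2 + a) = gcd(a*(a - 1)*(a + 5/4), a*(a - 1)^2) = a^2 - a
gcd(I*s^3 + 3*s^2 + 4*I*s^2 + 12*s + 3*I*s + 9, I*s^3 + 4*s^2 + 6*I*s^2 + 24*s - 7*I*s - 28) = 1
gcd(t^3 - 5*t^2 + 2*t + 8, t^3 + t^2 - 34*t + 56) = t^2 - 6*t + 8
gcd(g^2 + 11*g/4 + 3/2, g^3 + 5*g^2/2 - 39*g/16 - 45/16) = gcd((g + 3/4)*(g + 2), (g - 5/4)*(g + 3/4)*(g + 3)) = g + 3/4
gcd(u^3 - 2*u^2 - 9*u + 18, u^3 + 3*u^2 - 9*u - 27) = u^2 - 9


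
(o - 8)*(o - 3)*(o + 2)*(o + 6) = o^4 - 3*o^3 - 52*o^2 + 60*o + 288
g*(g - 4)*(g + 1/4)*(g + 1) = g^4 - 11*g^3/4 - 19*g^2/4 - g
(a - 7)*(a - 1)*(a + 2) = a^3 - 6*a^2 - 9*a + 14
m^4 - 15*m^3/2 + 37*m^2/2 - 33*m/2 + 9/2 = (m - 3)^2*(m - 1)*(m - 1/2)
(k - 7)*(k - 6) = k^2 - 13*k + 42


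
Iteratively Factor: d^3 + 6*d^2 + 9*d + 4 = (d + 1)*(d^2 + 5*d + 4) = (d + 1)*(d + 4)*(d + 1)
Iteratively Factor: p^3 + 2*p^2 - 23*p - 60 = (p + 4)*(p^2 - 2*p - 15) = (p + 3)*(p + 4)*(p - 5)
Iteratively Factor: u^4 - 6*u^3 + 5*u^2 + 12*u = (u - 3)*(u^3 - 3*u^2 - 4*u) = (u - 4)*(u - 3)*(u^2 + u) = (u - 4)*(u - 3)*(u + 1)*(u)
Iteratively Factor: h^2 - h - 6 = (h - 3)*(h + 2)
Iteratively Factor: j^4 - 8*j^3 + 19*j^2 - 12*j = (j - 1)*(j^3 - 7*j^2 + 12*j) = j*(j - 1)*(j^2 - 7*j + 12) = j*(j - 4)*(j - 1)*(j - 3)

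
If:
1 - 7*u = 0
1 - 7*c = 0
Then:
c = 1/7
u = 1/7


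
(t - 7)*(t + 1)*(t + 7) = t^3 + t^2 - 49*t - 49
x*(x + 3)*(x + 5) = x^3 + 8*x^2 + 15*x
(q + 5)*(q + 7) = q^2 + 12*q + 35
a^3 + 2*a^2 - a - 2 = (a - 1)*(a + 1)*(a + 2)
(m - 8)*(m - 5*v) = m^2 - 5*m*v - 8*m + 40*v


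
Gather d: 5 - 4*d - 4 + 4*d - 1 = 0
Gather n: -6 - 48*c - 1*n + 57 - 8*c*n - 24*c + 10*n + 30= -72*c + n*(9 - 8*c) + 81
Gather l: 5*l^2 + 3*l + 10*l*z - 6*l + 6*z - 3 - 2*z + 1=5*l^2 + l*(10*z - 3) + 4*z - 2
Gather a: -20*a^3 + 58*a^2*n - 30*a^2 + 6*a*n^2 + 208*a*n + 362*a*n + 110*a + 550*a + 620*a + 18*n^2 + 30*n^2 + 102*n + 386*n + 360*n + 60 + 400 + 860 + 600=-20*a^3 + a^2*(58*n - 30) + a*(6*n^2 + 570*n + 1280) + 48*n^2 + 848*n + 1920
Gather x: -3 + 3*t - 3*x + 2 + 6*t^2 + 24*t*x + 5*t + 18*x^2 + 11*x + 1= 6*t^2 + 8*t + 18*x^2 + x*(24*t + 8)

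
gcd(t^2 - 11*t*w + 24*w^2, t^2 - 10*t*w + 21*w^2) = t - 3*w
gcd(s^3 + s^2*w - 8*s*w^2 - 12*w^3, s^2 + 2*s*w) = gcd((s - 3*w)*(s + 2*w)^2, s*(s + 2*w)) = s + 2*w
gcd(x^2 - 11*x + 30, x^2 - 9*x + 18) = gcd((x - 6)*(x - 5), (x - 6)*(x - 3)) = x - 6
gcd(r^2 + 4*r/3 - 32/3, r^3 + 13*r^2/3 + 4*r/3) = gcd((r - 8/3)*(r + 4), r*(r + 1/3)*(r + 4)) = r + 4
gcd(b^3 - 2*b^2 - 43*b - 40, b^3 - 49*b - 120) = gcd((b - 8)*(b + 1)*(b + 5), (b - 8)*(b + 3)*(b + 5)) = b^2 - 3*b - 40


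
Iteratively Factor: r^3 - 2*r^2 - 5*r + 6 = (r - 3)*(r^2 + r - 2) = (r - 3)*(r + 2)*(r - 1)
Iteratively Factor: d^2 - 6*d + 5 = (d - 5)*(d - 1)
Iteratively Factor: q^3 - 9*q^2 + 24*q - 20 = (q - 2)*(q^2 - 7*q + 10) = (q - 5)*(q - 2)*(q - 2)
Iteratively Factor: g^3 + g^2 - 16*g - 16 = (g - 4)*(g^2 + 5*g + 4) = (g - 4)*(g + 4)*(g + 1)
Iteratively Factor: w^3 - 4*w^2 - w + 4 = (w - 4)*(w^2 - 1) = (w - 4)*(w + 1)*(w - 1)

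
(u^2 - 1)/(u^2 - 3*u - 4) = (u - 1)/(u - 4)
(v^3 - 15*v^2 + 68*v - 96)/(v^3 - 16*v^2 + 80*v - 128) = (v - 3)/(v - 4)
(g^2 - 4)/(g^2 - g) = (g^2 - 4)/(g*(g - 1))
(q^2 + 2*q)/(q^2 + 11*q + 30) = q*(q + 2)/(q^2 + 11*q + 30)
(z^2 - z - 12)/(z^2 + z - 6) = (z - 4)/(z - 2)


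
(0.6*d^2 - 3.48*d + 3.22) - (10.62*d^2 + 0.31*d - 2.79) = -10.02*d^2 - 3.79*d + 6.01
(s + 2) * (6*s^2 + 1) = 6*s^3 + 12*s^2 + s + 2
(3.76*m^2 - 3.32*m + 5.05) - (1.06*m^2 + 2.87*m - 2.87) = 2.7*m^2 - 6.19*m + 7.92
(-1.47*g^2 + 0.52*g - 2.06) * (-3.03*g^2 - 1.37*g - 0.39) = 4.4541*g^4 + 0.4383*g^3 + 6.1027*g^2 + 2.6194*g + 0.8034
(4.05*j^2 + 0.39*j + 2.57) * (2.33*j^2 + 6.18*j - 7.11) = 9.4365*j^4 + 25.9377*j^3 - 20.3972*j^2 + 13.1097*j - 18.2727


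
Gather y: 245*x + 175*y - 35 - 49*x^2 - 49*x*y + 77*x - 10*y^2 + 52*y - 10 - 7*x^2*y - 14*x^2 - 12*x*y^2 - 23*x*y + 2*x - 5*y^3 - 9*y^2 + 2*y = -63*x^2 + 324*x - 5*y^3 + y^2*(-12*x - 19) + y*(-7*x^2 - 72*x + 229) - 45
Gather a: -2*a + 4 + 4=8 - 2*a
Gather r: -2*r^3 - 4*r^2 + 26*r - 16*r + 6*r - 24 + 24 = -2*r^3 - 4*r^2 + 16*r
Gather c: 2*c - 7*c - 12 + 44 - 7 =25 - 5*c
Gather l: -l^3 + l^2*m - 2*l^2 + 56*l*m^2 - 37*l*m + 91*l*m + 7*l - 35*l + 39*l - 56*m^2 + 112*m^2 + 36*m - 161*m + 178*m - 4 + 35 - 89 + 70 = -l^3 + l^2*(m - 2) + l*(56*m^2 + 54*m + 11) + 56*m^2 + 53*m + 12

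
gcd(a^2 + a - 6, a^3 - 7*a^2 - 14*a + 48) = a^2 + a - 6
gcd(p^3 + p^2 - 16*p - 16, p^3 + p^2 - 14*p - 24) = p - 4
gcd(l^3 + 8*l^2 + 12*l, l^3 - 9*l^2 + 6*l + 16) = 1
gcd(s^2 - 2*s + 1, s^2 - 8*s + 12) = 1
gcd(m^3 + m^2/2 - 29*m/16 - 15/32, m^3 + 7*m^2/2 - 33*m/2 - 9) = 1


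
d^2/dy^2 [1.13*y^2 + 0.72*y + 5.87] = 2.26000000000000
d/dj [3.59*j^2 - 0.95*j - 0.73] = 7.18*j - 0.95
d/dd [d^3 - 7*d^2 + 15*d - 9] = 3*d^2 - 14*d + 15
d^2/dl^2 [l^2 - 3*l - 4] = 2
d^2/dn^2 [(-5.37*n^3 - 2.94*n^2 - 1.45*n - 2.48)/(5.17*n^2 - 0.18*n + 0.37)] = (-2.27373675443232e-13*n^5 - 1.13686837721616e-13*n^4 - 62.789168*n^3 - 361.836624*n^2 + 26.07864*n + 8.329168)/(138.188413*n^6 - 14.433606*n^5 + 30.171603*n^4 - 2.071764*n^3 + 2.159283*n^2 - 0.073926*n + 0.050653)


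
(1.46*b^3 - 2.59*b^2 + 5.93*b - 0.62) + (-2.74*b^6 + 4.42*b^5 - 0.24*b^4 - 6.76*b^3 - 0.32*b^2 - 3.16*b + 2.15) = -2.74*b^6 + 4.42*b^5 - 0.24*b^4 - 5.3*b^3 - 2.91*b^2 + 2.77*b + 1.53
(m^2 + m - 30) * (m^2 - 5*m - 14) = m^4 - 4*m^3 - 49*m^2 + 136*m + 420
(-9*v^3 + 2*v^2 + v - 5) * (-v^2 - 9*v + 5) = 9*v^5 + 79*v^4 - 64*v^3 + 6*v^2 + 50*v - 25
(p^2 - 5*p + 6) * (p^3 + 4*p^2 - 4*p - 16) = p^5 - p^4 - 18*p^3 + 28*p^2 + 56*p - 96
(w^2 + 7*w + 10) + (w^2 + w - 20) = 2*w^2 + 8*w - 10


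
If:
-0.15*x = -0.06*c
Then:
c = 2.5*x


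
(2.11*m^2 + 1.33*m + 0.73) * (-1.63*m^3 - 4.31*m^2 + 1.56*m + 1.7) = -3.4393*m^5 - 11.262*m^4 - 3.6306*m^3 + 2.5155*m^2 + 3.3998*m + 1.241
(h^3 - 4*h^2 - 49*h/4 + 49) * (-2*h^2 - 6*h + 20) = -2*h^5 + 2*h^4 + 137*h^3/2 - 209*h^2/2 - 539*h + 980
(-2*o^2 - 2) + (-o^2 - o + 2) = -3*o^2 - o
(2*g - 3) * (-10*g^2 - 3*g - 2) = -20*g^3 + 24*g^2 + 5*g + 6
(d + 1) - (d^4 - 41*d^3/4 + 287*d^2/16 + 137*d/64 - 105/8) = -d^4 + 41*d^3/4 - 287*d^2/16 - 73*d/64 + 113/8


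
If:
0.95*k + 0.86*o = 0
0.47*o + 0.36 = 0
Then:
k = 0.69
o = -0.77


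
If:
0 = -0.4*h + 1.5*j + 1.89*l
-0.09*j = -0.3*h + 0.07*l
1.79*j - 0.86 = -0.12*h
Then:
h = 0.06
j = 0.48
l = -0.37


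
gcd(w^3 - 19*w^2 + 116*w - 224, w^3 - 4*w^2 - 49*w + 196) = w^2 - 11*w + 28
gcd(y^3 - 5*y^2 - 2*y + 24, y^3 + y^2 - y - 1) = 1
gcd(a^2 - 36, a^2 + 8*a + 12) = a + 6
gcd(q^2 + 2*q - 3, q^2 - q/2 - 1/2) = q - 1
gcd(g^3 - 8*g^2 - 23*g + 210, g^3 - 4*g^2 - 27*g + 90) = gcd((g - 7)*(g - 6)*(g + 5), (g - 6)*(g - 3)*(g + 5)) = g^2 - g - 30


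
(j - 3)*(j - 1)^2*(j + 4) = j^4 - j^3 - 13*j^2 + 25*j - 12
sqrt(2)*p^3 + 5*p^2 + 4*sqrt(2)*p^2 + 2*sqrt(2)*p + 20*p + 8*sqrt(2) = (p + 4)*(p + 2*sqrt(2))*(sqrt(2)*p + 1)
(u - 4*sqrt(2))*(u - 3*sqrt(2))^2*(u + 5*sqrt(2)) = u^4 - 5*sqrt(2)*u^3 - 34*u^2 + 258*sqrt(2)*u - 720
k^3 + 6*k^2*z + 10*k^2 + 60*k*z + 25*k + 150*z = (k + 5)^2*(k + 6*z)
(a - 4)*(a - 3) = a^2 - 7*a + 12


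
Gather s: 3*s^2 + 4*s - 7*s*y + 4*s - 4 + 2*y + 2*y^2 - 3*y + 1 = 3*s^2 + s*(8 - 7*y) + 2*y^2 - y - 3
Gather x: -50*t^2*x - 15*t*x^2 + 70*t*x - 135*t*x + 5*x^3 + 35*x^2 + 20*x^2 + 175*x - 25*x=5*x^3 + x^2*(55 - 15*t) + x*(-50*t^2 - 65*t + 150)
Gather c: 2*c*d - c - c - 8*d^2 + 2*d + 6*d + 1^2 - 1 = c*(2*d - 2) - 8*d^2 + 8*d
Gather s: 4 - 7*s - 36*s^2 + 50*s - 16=-36*s^2 + 43*s - 12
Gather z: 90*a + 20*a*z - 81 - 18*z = 90*a + z*(20*a - 18) - 81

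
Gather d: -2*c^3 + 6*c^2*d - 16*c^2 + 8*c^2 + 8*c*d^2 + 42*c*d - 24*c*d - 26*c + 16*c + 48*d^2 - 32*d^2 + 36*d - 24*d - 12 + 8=-2*c^3 - 8*c^2 - 10*c + d^2*(8*c + 16) + d*(6*c^2 + 18*c + 12) - 4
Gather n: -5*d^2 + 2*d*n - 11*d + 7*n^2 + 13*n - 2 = -5*d^2 - 11*d + 7*n^2 + n*(2*d + 13) - 2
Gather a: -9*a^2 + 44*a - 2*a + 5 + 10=-9*a^2 + 42*a + 15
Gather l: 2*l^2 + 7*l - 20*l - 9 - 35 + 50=2*l^2 - 13*l + 6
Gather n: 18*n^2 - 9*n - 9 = 18*n^2 - 9*n - 9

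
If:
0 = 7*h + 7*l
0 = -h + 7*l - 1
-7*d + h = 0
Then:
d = -1/56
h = -1/8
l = 1/8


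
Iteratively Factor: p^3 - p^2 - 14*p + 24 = (p + 4)*(p^2 - 5*p + 6) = (p - 3)*(p + 4)*(p - 2)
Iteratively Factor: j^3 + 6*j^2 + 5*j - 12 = (j + 3)*(j^2 + 3*j - 4) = (j + 3)*(j + 4)*(j - 1)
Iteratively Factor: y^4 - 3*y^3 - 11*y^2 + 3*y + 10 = (y + 1)*(y^3 - 4*y^2 - 7*y + 10) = (y + 1)*(y + 2)*(y^2 - 6*y + 5) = (y - 5)*(y + 1)*(y + 2)*(y - 1)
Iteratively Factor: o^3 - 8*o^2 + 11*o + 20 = (o - 4)*(o^2 - 4*o - 5) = (o - 5)*(o - 4)*(o + 1)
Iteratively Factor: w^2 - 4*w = (w)*(w - 4)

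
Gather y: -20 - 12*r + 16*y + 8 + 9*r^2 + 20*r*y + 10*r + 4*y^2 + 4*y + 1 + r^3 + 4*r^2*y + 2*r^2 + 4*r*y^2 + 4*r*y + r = r^3 + 11*r^2 - r + y^2*(4*r + 4) + y*(4*r^2 + 24*r + 20) - 11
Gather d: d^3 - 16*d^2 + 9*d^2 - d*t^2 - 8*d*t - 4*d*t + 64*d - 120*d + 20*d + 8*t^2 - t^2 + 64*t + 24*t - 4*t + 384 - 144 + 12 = d^3 - 7*d^2 + d*(-t^2 - 12*t - 36) + 7*t^2 + 84*t + 252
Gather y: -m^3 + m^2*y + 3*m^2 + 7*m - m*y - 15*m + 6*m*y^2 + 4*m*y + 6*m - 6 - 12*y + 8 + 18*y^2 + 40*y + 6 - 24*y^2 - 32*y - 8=-m^3 + 3*m^2 - 2*m + y^2*(6*m - 6) + y*(m^2 + 3*m - 4)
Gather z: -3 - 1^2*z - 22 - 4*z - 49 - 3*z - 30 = -8*z - 104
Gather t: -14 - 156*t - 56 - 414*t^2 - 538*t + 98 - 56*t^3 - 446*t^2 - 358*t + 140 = -56*t^3 - 860*t^2 - 1052*t + 168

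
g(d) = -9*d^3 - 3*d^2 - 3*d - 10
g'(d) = -27*d^2 - 6*d - 3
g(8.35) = -5483.86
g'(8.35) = -1935.61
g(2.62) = -200.32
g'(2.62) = -204.06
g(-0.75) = -5.64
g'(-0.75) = -13.69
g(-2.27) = 86.63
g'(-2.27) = -128.51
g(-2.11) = 67.52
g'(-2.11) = -110.55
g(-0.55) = -7.76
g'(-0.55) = -7.87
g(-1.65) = 27.21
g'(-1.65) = -66.61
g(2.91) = -265.91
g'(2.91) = -249.10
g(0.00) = -10.00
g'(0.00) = -3.00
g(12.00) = -16030.00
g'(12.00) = -3963.00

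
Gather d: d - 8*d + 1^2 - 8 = -7*d - 7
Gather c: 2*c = 2*c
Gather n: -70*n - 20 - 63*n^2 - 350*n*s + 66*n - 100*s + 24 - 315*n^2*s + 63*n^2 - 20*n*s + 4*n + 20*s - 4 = -315*n^2*s - 370*n*s - 80*s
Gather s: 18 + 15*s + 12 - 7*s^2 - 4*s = -7*s^2 + 11*s + 30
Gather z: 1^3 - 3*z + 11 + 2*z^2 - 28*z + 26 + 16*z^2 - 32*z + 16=18*z^2 - 63*z + 54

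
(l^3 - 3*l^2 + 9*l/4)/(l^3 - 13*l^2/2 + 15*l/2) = (l - 3/2)/(l - 5)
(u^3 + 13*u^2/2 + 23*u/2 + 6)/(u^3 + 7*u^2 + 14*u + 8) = (u + 3/2)/(u + 2)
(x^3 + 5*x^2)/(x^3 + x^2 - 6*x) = x*(x + 5)/(x^2 + x - 6)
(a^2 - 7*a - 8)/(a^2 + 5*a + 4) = (a - 8)/(a + 4)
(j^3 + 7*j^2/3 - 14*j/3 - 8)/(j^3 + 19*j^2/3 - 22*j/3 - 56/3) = (j + 3)/(j + 7)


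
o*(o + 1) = o^2 + o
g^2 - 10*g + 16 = (g - 8)*(g - 2)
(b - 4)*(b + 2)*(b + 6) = b^3 + 4*b^2 - 20*b - 48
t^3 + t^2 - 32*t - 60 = (t - 6)*(t + 2)*(t + 5)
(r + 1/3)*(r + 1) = r^2 + 4*r/3 + 1/3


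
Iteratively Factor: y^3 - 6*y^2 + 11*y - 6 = (y - 1)*(y^2 - 5*y + 6) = (y - 3)*(y - 1)*(y - 2)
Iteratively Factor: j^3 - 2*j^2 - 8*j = (j - 4)*(j^2 + 2*j) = j*(j - 4)*(j + 2)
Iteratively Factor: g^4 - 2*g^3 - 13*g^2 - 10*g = (g + 1)*(g^3 - 3*g^2 - 10*g) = (g - 5)*(g + 1)*(g^2 + 2*g) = (g - 5)*(g + 1)*(g + 2)*(g)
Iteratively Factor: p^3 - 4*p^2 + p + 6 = (p + 1)*(p^2 - 5*p + 6) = (p - 3)*(p + 1)*(p - 2)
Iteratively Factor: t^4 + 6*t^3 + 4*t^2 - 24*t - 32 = (t - 2)*(t^3 + 8*t^2 + 20*t + 16) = (t - 2)*(t + 4)*(t^2 + 4*t + 4) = (t - 2)*(t + 2)*(t + 4)*(t + 2)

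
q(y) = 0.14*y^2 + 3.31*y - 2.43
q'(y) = 0.28*y + 3.31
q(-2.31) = -9.33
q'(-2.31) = 2.66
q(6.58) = 25.41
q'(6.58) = 5.15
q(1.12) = 1.45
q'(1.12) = 3.62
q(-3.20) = -11.59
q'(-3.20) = 2.41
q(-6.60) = -18.18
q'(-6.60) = 1.46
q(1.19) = 1.71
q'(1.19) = 3.64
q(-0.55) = -4.21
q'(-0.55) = 3.16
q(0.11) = -2.06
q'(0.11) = 3.34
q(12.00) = 57.45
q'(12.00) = 6.67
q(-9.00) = -20.88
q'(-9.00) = 0.79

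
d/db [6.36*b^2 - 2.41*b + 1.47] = 12.72*b - 2.41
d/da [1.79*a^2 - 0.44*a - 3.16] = 3.58*a - 0.44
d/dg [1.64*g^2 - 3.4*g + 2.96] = 3.28*g - 3.4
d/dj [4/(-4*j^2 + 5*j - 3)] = 4*(8*j - 5)/(4*j^2 - 5*j + 3)^2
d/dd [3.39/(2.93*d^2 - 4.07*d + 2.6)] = (13.7973 - 19.8654*d)/(2.93*d^2 - 4.07*d + 2.6)^2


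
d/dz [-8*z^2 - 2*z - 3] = -16*z - 2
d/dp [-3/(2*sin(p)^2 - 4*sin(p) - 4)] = 3*(sin(p) - 1)*cos(p)/(2*sin(p) + cos(p)^2 + 1)^2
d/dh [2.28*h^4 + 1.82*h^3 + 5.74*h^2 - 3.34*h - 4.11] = 9.12*h^3 + 5.46*h^2 + 11.48*h - 3.34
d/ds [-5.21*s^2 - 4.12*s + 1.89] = -10.42*s - 4.12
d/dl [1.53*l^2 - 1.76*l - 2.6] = 3.06*l - 1.76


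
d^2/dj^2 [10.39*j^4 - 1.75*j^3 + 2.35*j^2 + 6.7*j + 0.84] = 124.68*j^2 - 10.5*j + 4.7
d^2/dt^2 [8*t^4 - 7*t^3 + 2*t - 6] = 6*t*(16*t - 7)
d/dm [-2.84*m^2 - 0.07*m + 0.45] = -5.68*m - 0.07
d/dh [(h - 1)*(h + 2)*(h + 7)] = 3*h^2 + 16*h + 5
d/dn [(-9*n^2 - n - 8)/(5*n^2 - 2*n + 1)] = (23*n^2 + 62*n - 17)/(25*n^4 - 20*n^3 + 14*n^2 - 4*n + 1)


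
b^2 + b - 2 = (b - 1)*(b + 2)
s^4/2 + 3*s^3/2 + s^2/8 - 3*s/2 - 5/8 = (s/2 + 1/2)*(s - 1)*(s + 1/2)*(s + 5/2)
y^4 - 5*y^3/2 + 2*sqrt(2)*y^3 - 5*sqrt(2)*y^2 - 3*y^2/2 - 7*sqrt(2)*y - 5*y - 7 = (y - 7/2)*(y + 1)*(y + sqrt(2))^2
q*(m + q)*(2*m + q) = 2*m^2*q + 3*m*q^2 + q^3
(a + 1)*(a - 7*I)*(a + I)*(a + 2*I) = a^4 + a^3 - 4*I*a^3 + 19*a^2 - 4*I*a^2 + 19*a + 14*I*a + 14*I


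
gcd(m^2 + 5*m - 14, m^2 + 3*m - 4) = 1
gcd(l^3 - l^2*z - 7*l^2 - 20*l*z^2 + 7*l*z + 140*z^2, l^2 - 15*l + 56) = l - 7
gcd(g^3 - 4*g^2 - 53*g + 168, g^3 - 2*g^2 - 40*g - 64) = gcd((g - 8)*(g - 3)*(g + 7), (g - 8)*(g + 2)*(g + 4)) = g - 8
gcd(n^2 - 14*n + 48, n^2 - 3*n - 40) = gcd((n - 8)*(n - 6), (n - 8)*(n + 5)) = n - 8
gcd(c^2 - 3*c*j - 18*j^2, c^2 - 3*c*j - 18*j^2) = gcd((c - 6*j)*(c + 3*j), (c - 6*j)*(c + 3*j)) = c^2 - 3*c*j - 18*j^2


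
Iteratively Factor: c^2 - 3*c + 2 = (c - 1)*(c - 2)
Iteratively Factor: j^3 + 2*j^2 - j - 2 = (j + 2)*(j^2 - 1) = (j - 1)*(j + 2)*(j + 1)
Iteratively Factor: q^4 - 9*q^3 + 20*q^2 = (q)*(q^3 - 9*q^2 + 20*q) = q*(q - 5)*(q^2 - 4*q) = q^2*(q - 5)*(q - 4)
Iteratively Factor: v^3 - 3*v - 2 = (v + 1)*(v^2 - v - 2) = (v - 2)*(v + 1)*(v + 1)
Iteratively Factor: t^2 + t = (t)*(t + 1)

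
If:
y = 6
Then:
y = 6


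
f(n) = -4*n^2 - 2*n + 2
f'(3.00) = -26.00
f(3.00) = -40.00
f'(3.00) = -26.00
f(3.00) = -40.00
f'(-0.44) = 1.52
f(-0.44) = 2.11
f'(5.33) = -44.64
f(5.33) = -122.30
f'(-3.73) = 27.84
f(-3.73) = -46.19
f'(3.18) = -27.44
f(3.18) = -44.81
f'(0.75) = -8.00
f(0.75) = -1.75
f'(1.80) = -16.40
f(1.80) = -14.56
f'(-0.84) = 4.72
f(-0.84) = 0.86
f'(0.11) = -2.88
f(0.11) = 1.73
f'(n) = -8*n - 2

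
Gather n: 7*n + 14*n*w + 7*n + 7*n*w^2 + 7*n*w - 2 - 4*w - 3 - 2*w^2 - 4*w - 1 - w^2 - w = n*(7*w^2 + 21*w + 14) - 3*w^2 - 9*w - 6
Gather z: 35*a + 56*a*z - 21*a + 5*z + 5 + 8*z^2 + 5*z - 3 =14*a + 8*z^2 + z*(56*a + 10) + 2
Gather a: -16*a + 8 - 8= -16*a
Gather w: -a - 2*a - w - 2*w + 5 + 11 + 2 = -3*a - 3*w + 18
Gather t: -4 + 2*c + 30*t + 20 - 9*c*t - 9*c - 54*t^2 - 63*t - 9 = -7*c - 54*t^2 + t*(-9*c - 33) + 7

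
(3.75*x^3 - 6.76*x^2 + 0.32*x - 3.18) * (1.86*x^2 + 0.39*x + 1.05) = 6.975*x^5 - 11.1111*x^4 + 1.8963*x^3 - 12.888*x^2 - 0.9042*x - 3.339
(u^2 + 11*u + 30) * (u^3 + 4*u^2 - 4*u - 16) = u^5 + 15*u^4 + 70*u^3 + 60*u^2 - 296*u - 480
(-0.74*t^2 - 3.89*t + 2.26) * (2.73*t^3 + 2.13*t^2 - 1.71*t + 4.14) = -2.0202*t^5 - 12.1959*t^4 - 0.850500000000001*t^3 + 8.4021*t^2 - 19.9692*t + 9.3564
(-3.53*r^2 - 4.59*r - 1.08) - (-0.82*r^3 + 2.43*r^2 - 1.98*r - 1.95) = 0.82*r^3 - 5.96*r^2 - 2.61*r + 0.87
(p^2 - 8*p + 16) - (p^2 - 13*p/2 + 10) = 6 - 3*p/2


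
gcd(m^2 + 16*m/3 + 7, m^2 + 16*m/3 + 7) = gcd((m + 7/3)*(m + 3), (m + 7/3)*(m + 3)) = m^2 + 16*m/3 + 7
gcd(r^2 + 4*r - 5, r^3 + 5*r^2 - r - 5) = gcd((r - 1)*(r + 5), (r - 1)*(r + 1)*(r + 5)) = r^2 + 4*r - 5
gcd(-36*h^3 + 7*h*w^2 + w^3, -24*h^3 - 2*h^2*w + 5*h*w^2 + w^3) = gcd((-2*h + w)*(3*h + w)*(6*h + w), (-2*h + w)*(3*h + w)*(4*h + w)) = -6*h^2 + h*w + w^2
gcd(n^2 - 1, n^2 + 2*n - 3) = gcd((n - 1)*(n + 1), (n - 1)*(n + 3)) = n - 1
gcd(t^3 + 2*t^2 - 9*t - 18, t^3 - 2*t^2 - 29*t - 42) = t^2 + 5*t + 6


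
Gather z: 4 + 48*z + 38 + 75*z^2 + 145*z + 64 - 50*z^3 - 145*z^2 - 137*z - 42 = -50*z^3 - 70*z^2 + 56*z + 64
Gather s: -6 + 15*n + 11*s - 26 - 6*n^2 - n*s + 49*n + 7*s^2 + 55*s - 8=-6*n^2 + 64*n + 7*s^2 + s*(66 - n) - 40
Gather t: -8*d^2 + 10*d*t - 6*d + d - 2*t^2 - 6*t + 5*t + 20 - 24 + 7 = -8*d^2 - 5*d - 2*t^2 + t*(10*d - 1) + 3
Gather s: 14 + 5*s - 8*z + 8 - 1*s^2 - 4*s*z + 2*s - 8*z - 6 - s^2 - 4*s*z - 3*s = -2*s^2 + s*(4 - 8*z) - 16*z + 16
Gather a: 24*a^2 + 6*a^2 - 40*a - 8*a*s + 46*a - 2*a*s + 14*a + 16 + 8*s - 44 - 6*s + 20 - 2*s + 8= 30*a^2 + a*(20 - 10*s)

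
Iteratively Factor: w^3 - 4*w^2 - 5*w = (w - 5)*(w^2 + w) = (w - 5)*(w + 1)*(w)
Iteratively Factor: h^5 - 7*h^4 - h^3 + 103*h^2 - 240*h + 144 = (h - 4)*(h^4 - 3*h^3 - 13*h^2 + 51*h - 36) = (h - 4)*(h - 1)*(h^3 - 2*h^2 - 15*h + 36) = (h - 4)*(h - 3)*(h - 1)*(h^2 + h - 12) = (h - 4)*(h - 3)*(h - 1)*(h + 4)*(h - 3)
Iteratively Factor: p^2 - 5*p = (p)*(p - 5)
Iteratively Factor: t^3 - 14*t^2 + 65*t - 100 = (t - 4)*(t^2 - 10*t + 25) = (t - 5)*(t - 4)*(t - 5)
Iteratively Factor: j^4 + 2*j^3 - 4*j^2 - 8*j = (j - 2)*(j^3 + 4*j^2 + 4*j) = (j - 2)*(j + 2)*(j^2 + 2*j) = (j - 2)*(j + 2)^2*(j)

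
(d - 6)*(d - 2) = d^2 - 8*d + 12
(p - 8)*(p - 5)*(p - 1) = p^3 - 14*p^2 + 53*p - 40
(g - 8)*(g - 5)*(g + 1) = g^3 - 12*g^2 + 27*g + 40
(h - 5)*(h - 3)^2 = h^3 - 11*h^2 + 39*h - 45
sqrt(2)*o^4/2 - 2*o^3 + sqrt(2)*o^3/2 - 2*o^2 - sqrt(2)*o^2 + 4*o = o*(o - 1)*(o - 2*sqrt(2))*(sqrt(2)*o/2 + sqrt(2))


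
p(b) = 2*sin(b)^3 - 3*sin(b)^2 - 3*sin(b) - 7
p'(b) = 6*sin(b)^2*cos(b) - 6*sin(b)*cos(b) - 3*cos(b)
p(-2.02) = -8.19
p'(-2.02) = -3.16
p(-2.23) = -7.49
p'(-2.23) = -3.36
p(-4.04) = -10.23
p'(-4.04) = 2.50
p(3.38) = -6.49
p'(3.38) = 1.21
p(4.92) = -8.81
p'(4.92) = 1.78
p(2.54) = -9.30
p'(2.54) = 3.69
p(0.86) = -10.13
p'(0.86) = -2.68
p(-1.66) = -8.96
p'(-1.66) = -0.80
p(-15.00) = -6.87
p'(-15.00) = -2.61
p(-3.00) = -6.64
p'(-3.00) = 2.01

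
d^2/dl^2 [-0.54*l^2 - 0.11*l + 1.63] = -1.08000000000000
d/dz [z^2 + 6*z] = 2*z + 6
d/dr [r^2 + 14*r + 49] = 2*r + 14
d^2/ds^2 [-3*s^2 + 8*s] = -6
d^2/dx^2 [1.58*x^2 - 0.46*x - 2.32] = 3.16000000000000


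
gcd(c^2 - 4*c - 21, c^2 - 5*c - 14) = c - 7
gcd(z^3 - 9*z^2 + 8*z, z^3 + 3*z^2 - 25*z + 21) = z - 1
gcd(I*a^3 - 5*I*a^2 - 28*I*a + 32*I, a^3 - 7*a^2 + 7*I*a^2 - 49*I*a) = 1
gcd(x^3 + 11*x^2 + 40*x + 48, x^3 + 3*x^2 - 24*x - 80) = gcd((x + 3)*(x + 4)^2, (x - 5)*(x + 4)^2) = x^2 + 8*x + 16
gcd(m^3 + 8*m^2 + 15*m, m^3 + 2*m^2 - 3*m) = m^2 + 3*m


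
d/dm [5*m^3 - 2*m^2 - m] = 15*m^2 - 4*m - 1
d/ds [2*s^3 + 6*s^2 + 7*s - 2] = 6*s^2 + 12*s + 7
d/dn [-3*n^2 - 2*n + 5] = -6*n - 2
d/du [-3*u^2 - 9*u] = -6*u - 9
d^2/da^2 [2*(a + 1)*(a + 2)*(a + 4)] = 12*a + 28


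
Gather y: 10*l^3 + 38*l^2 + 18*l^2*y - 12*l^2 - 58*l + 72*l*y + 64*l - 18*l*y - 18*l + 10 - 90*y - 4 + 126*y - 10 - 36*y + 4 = 10*l^3 + 26*l^2 - 12*l + y*(18*l^2 + 54*l)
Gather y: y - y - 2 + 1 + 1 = 0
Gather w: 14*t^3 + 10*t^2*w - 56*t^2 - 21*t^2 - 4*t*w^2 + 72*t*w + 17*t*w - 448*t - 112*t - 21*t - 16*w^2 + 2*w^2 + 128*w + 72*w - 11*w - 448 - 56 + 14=14*t^3 - 77*t^2 - 581*t + w^2*(-4*t - 14) + w*(10*t^2 + 89*t + 189) - 490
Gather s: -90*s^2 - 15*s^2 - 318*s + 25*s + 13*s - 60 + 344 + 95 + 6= -105*s^2 - 280*s + 385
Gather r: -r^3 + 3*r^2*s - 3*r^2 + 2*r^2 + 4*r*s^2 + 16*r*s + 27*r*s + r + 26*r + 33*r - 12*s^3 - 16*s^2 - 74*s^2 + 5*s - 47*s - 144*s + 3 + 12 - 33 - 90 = -r^3 + r^2*(3*s - 1) + r*(4*s^2 + 43*s + 60) - 12*s^3 - 90*s^2 - 186*s - 108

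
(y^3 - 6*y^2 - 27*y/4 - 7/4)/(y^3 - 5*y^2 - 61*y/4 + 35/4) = (4*y^2 + 4*y + 1)/(4*y^2 + 8*y - 5)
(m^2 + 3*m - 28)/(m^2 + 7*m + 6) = (m^2 + 3*m - 28)/(m^2 + 7*m + 6)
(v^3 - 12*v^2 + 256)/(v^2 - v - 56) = (v^2 - 4*v - 32)/(v + 7)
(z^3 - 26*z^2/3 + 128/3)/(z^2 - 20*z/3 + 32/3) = (z^2 - 6*z - 16)/(z - 4)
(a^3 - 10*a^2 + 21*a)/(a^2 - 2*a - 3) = a*(a - 7)/(a + 1)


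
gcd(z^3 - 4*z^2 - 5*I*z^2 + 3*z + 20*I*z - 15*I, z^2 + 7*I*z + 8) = 1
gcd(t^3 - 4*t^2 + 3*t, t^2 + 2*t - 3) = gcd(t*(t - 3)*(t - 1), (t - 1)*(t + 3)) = t - 1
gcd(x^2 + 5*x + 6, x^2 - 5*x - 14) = x + 2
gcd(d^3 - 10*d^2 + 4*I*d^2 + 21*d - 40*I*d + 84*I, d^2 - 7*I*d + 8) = 1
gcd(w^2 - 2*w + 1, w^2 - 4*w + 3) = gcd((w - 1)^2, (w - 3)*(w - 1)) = w - 1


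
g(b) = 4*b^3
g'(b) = 12*b^2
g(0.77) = 1.83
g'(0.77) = 7.11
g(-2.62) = -71.94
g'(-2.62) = 82.37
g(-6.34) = -1019.36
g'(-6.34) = 482.35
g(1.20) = 6.91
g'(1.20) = 17.28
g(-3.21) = -132.30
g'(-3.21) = 123.65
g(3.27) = 139.86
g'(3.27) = 128.31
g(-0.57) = -0.74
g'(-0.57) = 3.90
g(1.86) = 25.74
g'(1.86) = 41.52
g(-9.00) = -2916.00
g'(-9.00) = 972.00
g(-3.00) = -108.00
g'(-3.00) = 108.00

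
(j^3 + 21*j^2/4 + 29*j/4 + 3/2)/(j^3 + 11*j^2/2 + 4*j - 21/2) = (4*j^2 + 9*j + 2)/(2*(2*j^2 + 5*j - 7))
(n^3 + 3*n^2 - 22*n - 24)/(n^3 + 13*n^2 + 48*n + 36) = (n - 4)/(n + 6)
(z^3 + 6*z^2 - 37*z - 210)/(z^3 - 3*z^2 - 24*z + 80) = (z^2 + z - 42)/(z^2 - 8*z + 16)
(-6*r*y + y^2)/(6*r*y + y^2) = (-6*r + y)/(6*r + y)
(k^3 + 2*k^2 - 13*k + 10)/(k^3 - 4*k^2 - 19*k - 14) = (-k^3 - 2*k^2 + 13*k - 10)/(-k^3 + 4*k^2 + 19*k + 14)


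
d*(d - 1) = d^2 - d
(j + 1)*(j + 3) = j^2 + 4*j + 3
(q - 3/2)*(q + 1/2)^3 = q^4 - 3*q^2/2 - q - 3/16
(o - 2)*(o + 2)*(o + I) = o^3 + I*o^2 - 4*o - 4*I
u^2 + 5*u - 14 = (u - 2)*(u + 7)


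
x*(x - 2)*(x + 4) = x^3 + 2*x^2 - 8*x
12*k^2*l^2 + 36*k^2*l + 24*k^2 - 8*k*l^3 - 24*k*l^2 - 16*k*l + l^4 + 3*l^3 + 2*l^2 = (-6*k + l)*(-2*k + l)*(l + 1)*(l + 2)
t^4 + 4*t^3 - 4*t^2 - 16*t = t*(t - 2)*(t + 2)*(t + 4)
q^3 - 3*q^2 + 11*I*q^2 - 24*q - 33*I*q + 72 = (q - 3)*(q + 3*I)*(q + 8*I)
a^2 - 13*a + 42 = (a - 7)*(a - 6)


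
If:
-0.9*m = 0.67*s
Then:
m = -0.744444444444444*s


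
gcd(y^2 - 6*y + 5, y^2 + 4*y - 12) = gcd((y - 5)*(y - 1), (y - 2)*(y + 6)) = 1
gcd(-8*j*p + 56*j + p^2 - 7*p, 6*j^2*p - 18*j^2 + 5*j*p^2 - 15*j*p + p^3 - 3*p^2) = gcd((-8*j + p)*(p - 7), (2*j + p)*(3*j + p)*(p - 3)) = 1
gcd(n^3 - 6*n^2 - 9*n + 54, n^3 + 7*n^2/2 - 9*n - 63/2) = n^2 - 9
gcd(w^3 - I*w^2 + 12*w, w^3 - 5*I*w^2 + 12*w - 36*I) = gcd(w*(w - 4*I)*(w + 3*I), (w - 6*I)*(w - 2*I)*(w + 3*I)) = w + 3*I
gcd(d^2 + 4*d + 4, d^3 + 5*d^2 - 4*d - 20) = d + 2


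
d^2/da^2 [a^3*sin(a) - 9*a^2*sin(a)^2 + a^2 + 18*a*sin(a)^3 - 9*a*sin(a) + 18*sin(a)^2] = -a^3*sin(a) + 6*a^2*cos(a) - 18*a^2*cos(2*a) + 3*a*sin(a)/2 - 36*a*sin(2*a) + 81*a*sin(3*a)/2 + 9*cos(a) + 45*cos(2*a) - 27*cos(3*a) - 7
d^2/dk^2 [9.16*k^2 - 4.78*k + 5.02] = 18.3200000000000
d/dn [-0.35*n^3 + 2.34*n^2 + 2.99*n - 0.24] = -1.05*n^2 + 4.68*n + 2.99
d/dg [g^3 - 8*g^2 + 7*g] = 3*g^2 - 16*g + 7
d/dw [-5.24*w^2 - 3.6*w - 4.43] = -10.48*w - 3.6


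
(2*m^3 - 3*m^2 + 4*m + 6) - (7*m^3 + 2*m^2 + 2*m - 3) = -5*m^3 - 5*m^2 + 2*m + 9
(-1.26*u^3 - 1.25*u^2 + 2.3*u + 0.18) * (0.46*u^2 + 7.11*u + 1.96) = -0.5796*u^5 - 9.5336*u^4 - 10.2991*u^3 + 13.9858*u^2 + 5.7878*u + 0.3528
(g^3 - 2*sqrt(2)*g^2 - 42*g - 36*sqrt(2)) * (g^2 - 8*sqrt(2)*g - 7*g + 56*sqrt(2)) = g^5 - 10*sqrt(2)*g^4 - 7*g^4 - 10*g^3 + 70*sqrt(2)*g^3 + 70*g^2 + 300*sqrt(2)*g^2 - 2100*sqrt(2)*g + 576*g - 4032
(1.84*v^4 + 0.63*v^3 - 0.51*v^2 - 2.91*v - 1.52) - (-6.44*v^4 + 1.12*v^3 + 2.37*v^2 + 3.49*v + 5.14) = 8.28*v^4 - 0.49*v^3 - 2.88*v^2 - 6.4*v - 6.66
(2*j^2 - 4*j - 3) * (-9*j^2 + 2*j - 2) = -18*j^4 + 40*j^3 + 15*j^2 + 2*j + 6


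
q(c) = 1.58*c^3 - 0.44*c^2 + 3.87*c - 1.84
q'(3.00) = 43.89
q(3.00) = 48.47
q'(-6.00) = 179.79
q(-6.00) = -382.18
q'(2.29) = 26.71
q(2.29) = 23.69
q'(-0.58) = 5.97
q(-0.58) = -4.54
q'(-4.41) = 99.93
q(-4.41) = -162.97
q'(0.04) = 3.84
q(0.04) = -1.69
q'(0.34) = 4.12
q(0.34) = -0.51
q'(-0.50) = 5.50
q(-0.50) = -4.08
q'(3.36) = 54.43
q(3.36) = 66.13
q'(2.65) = 34.82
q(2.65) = 34.73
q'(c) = 4.74*c^2 - 0.88*c + 3.87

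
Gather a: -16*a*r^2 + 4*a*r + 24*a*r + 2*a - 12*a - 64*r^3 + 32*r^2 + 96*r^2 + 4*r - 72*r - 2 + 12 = a*(-16*r^2 + 28*r - 10) - 64*r^3 + 128*r^2 - 68*r + 10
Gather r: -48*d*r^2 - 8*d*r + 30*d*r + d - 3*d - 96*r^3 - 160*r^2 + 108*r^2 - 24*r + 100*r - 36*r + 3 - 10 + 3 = -2*d - 96*r^3 + r^2*(-48*d - 52) + r*(22*d + 40) - 4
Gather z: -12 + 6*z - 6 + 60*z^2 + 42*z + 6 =60*z^2 + 48*z - 12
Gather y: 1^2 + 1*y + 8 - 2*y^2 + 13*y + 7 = -2*y^2 + 14*y + 16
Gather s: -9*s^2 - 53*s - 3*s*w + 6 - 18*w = -9*s^2 + s*(-3*w - 53) - 18*w + 6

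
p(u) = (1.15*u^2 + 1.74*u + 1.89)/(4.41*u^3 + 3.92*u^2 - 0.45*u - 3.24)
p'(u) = (2.3*u + 1.74)/(4.41*u^3 + 3.92*u^2 - 0.45*u - 3.24) + (-13.23*u^2 - 7.84*u + 0.45)*(1.15*u^2 + 1.74*u + 1.89)/(4.41*u^3 + 3.92*u^2 - 0.45*u - 3.24)^2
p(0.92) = 1.44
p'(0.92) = -7.11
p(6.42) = 0.05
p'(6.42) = -0.01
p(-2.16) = -0.12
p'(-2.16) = -0.08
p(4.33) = 0.07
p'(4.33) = -0.02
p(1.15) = 0.67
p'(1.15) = -1.59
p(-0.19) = -0.53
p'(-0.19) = -0.18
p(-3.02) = -0.08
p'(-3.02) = -0.03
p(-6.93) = -0.04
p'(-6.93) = -0.00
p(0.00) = -0.58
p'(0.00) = -0.46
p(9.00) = 0.03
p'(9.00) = -0.00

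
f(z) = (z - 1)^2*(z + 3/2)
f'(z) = (z - 1)^2 + (z + 3/2)*(2*z - 2)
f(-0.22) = 1.91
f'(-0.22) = -1.63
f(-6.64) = -300.02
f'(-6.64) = 136.91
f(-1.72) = -1.63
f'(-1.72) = 8.60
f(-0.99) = 2.02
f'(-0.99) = 1.93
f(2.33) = 6.77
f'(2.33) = 11.96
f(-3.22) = -30.63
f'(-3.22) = 32.33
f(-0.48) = 2.23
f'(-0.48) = -0.83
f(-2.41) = -10.58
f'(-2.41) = 17.83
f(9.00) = 672.00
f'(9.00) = 232.00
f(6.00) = 187.50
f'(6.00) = 100.00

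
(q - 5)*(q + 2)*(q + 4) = q^3 + q^2 - 22*q - 40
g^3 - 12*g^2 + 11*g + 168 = (g - 8)*(g - 7)*(g + 3)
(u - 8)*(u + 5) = u^2 - 3*u - 40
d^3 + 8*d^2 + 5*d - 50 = (d - 2)*(d + 5)^2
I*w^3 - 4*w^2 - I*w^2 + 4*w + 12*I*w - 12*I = (w - 2*I)*(w + 6*I)*(I*w - I)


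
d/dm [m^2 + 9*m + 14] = 2*m + 9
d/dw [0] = 0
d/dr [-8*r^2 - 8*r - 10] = -16*r - 8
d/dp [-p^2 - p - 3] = -2*p - 1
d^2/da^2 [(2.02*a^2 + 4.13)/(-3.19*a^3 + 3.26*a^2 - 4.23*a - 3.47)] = (-41.1114439999999*a^6 - 340.783872*a^4 + 944.521364*a^3 - 734.829678*a^2 + 616.008498*a - 289.879362)/(32.461759*a^9 - 99.522258*a^8 + 230.840841*a^7 - 192.649547*a^6 + 89.5837890000001*a^5 + 216.579588*a^4 - 96.185256*a^3 + 68.505087*a^2 + 152.799021*a + 41.781923)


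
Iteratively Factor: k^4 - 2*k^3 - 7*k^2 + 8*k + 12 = (k - 3)*(k^3 + k^2 - 4*k - 4) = (k - 3)*(k - 2)*(k^2 + 3*k + 2) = (k - 3)*(k - 2)*(k + 1)*(k + 2)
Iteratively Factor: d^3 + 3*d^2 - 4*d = (d)*(d^2 + 3*d - 4) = d*(d - 1)*(d + 4)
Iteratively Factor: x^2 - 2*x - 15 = (x + 3)*(x - 5)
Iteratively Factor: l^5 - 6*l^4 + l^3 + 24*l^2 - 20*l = (l - 2)*(l^4 - 4*l^3 - 7*l^2 + 10*l) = (l - 2)*(l + 2)*(l^3 - 6*l^2 + 5*l) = (l - 5)*(l - 2)*(l + 2)*(l^2 - l) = l*(l - 5)*(l - 2)*(l + 2)*(l - 1)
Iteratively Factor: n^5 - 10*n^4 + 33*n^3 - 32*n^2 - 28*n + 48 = (n - 4)*(n^4 - 6*n^3 + 9*n^2 + 4*n - 12) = (n - 4)*(n + 1)*(n^3 - 7*n^2 + 16*n - 12) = (n - 4)*(n - 3)*(n + 1)*(n^2 - 4*n + 4) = (n - 4)*(n - 3)*(n - 2)*(n + 1)*(n - 2)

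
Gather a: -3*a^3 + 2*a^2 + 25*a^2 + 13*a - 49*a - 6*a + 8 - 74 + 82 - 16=-3*a^3 + 27*a^2 - 42*a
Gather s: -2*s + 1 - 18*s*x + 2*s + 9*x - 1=-18*s*x + 9*x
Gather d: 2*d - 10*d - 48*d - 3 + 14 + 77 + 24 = 112 - 56*d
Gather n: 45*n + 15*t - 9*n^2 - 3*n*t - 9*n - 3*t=-9*n^2 + n*(36 - 3*t) + 12*t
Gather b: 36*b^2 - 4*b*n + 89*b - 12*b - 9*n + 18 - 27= 36*b^2 + b*(77 - 4*n) - 9*n - 9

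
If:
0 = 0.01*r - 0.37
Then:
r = 37.00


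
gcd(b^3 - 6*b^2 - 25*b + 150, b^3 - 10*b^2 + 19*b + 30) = b^2 - 11*b + 30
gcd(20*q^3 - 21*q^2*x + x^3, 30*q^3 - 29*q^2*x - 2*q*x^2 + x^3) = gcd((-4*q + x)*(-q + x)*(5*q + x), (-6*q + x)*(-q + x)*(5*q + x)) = -5*q^2 + 4*q*x + x^2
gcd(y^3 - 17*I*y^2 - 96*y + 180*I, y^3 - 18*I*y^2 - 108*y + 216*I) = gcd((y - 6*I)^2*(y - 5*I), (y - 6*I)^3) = y^2 - 12*I*y - 36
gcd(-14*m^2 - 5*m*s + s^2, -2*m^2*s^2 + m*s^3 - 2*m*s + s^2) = 1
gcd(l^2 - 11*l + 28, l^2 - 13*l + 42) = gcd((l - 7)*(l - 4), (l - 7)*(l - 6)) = l - 7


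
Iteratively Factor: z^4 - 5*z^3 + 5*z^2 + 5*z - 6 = (z - 1)*(z^3 - 4*z^2 + z + 6) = (z - 2)*(z - 1)*(z^2 - 2*z - 3) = (z - 3)*(z - 2)*(z - 1)*(z + 1)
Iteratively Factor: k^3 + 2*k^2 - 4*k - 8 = (k - 2)*(k^2 + 4*k + 4) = (k - 2)*(k + 2)*(k + 2)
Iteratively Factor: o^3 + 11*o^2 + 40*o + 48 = (o + 4)*(o^2 + 7*o + 12) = (o + 4)^2*(o + 3)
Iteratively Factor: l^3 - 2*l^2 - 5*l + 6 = (l - 3)*(l^2 + l - 2) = (l - 3)*(l + 2)*(l - 1)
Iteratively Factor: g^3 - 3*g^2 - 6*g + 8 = (g + 2)*(g^2 - 5*g + 4) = (g - 4)*(g + 2)*(g - 1)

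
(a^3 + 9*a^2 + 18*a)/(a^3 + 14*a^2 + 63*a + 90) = a/(a + 5)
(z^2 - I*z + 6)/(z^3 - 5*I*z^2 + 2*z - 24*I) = 1/(z - 4*I)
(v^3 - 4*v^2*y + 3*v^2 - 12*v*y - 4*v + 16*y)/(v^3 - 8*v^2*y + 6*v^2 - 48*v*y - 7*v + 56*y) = (-v^2 + 4*v*y - 4*v + 16*y)/(-v^2 + 8*v*y - 7*v + 56*y)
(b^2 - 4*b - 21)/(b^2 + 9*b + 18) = (b - 7)/(b + 6)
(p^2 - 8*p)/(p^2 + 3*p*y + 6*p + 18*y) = p*(p - 8)/(p^2 + 3*p*y + 6*p + 18*y)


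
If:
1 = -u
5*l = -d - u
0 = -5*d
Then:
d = 0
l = 1/5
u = -1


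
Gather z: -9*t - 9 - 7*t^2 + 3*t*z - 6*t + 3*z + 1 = -7*t^2 - 15*t + z*(3*t + 3) - 8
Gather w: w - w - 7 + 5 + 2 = 0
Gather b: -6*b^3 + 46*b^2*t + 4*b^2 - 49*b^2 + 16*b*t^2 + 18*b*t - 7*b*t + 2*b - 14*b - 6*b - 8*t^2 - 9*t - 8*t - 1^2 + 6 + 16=-6*b^3 + b^2*(46*t - 45) + b*(16*t^2 + 11*t - 18) - 8*t^2 - 17*t + 21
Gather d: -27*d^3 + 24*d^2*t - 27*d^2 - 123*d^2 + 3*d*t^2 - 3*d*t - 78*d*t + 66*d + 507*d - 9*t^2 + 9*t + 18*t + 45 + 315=-27*d^3 + d^2*(24*t - 150) + d*(3*t^2 - 81*t + 573) - 9*t^2 + 27*t + 360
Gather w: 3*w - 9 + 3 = 3*w - 6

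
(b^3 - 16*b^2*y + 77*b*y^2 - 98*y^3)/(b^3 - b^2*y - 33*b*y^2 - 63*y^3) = (b^2 - 9*b*y + 14*y^2)/(b^2 + 6*b*y + 9*y^2)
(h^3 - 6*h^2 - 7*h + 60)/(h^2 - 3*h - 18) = (h^2 - 9*h + 20)/(h - 6)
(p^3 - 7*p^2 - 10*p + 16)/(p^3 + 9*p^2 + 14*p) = (p^2 - 9*p + 8)/(p*(p + 7))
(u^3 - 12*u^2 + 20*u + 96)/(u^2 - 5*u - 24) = (u^2 - 4*u - 12)/(u + 3)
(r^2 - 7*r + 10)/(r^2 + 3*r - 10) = (r - 5)/(r + 5)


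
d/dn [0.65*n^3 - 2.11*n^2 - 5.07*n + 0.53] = 1.95*n^2 - 4.22*n - 5.07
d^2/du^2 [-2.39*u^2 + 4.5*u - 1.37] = -4.78000000000000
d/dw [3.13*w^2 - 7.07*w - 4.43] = 6.26*w - 7.07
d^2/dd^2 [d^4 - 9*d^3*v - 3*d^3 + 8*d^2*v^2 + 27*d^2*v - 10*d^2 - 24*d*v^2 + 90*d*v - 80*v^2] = 12*d^2 - 54*d*v - 18*d + 16*v^2 + 54*v - 20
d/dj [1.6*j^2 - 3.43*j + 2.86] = 3.2*j - 3.43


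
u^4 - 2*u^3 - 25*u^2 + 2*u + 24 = (u - 6)*(u - 1)*(u + 1)*(u + 4)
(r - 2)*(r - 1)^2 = r^3 - 4*r^2 + 5*r - 2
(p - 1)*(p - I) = p^2 - p - I*p + I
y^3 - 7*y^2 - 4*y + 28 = (y - 7)*(y - 2)*(y + 2)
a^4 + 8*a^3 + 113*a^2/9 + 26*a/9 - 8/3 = (a - 1/3)*(a + 1)*(a + 4/3)*(a + 6)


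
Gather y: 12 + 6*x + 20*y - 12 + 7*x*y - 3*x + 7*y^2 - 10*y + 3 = 3*x + 7*y^2 + y*(7*x + 10) + 3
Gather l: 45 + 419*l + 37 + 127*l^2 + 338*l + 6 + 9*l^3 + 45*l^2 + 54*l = 9*l^3 + 172*l^2 + 811*l + 88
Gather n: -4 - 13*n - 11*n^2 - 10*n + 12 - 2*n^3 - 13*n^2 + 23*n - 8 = -2*n^3 - 24*n^2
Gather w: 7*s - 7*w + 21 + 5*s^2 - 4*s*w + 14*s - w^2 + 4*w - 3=5*s^2 + 21*s - w^2 + w*(-4*s - 3) + 18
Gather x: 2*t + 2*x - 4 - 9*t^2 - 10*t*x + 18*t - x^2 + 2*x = -9*t^2 + 20*t - x^2 + x*(4 - 10*t) - 4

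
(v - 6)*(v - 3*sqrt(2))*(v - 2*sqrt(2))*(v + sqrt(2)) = v^4 - 6*v^3 - 4*sqrt(2)*v^3 + 2*v^2 + 24*sqrt(2)*v^2 - 12*v + 12*sqrt(2)*v - 72*sqrt(2)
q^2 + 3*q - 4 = (q - 1)*(q + 4)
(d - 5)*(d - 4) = d^2 - 9*d + 20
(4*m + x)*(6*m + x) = 24*m^2 + 10*m*x + x^2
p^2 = p^2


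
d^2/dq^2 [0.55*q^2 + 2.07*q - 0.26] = 1.10000000000000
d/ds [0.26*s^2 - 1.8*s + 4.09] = 0.52*s - 1.8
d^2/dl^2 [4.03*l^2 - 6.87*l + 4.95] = 8.06000000000000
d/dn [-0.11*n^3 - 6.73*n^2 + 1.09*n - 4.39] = -0.33*n^2 - 13.46*n + 1.09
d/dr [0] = 0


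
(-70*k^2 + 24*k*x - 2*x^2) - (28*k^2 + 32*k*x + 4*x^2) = -98*k^2 - 8*k*x - 6*x^2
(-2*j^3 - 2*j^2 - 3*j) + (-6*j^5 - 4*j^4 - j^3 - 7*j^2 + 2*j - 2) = -6*j^5 - 4*j^4 - 3*j^3 - 9*j^2 - j - 2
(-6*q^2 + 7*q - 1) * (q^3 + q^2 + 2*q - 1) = -6*q^5 + q^4 - 6*q^3 + 19*q^2 - 9*q + 1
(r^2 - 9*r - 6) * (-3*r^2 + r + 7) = -3*r^4 + 28*r^3 + 16*r^2 - 69*r - 42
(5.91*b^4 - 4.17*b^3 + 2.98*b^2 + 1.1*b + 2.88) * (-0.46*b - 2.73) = -2.7186*b^5 - 14.2161*b^4 + 10.0133*b^3 - 8.6414*b^2 - 4.3278*b - 7.8624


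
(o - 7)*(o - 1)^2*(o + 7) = o^4 - 2*o^3 - 48*o^2 + 98*o - 49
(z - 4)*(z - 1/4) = z^2 - 17*z/4 + 1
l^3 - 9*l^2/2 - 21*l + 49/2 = (l - 7)*(l - 1)*(l + 7/2)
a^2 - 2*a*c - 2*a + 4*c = (a - 2)*(a - 2*c)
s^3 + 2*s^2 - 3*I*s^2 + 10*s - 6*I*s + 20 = (s + 2)*(s - 5*I)*(s + 2*I)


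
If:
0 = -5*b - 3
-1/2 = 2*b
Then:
No Solution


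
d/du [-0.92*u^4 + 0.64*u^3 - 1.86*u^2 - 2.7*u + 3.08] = -3.68*u^3 + 1.92*u^2 - 3.72*u - 2.7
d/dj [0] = 0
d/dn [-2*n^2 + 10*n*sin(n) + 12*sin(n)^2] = 10*n*cos(n) - 4*n + 10*sin(n) + 12*sin(2*n)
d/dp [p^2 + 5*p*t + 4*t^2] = 2*p + 5*t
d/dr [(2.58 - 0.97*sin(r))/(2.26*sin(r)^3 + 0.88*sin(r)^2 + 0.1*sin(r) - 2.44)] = (4.3844*sin(r)^3 - 16.6388*sin(r)^2 - 4.5408*sin(r) + 2.1088)*cos(r)/(5.1076*sin(r)^6 + 3.9776*sin(r)^5 + 1.2264*sin(r)^4 - 10.8528*sin(r)^3 - 4.2844*sin(r)^2 - 0.488*sin(r) + 5.9536)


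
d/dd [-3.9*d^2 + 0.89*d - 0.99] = 0.89 - 7.8*d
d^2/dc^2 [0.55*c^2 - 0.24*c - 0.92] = 1.10000000000000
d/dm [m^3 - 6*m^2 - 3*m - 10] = 3*m^2 - 12*m - 3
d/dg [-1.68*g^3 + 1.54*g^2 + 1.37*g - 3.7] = -5.04*g^2 + 3.08*g + 1.37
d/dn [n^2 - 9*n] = 2*n - 9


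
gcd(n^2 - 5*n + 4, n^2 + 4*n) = 1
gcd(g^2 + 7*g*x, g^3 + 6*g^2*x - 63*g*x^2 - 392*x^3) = g + 7*x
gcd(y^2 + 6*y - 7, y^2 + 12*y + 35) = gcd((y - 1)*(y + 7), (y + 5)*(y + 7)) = y + 7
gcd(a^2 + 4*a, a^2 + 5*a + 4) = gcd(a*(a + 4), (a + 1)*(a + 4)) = a + 4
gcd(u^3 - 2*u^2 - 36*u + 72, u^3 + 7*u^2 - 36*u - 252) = u^2 - 36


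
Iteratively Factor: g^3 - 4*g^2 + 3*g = (g - 1)*(g^2 - 3*g) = g*(g - 1)*(g - 3)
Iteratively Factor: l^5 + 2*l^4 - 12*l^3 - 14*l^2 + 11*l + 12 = (l - 3)*(l^4 + 5*l^3 + 3*l^2 - 5*l - 4) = (l - 3)*(l - 1)*(l^3 + 6*l^2 + 9*l + 4) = (l - 3)*(l - 1)*(l + 1)*(l^2 + 5*l + 4) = (l - 3)*(l - 1)*(l + 1)^2*(l + 4)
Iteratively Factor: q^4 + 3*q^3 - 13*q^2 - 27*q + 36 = (q + 4)*(q^3 - q^2 - 9*q + 9) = (q - 3)*(q + 4)*(q^2 + 2*q - 3) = (q - 3)*(q - 1)*(q + 4)*(q + 3)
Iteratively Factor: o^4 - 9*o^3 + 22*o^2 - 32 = (o - 4)*(o^3 - 5*o^2 + 2*o + 8) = (o - 4)*(o - 2)*(o^2 - 3*o - 4) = (o - 4)*(o - 2)*(o + 1)*(o - 4)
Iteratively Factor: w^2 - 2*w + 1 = (w - 1)*(w - 1)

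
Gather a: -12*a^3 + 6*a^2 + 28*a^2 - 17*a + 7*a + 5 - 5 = -12*a^3 + 34*a^2 - 10*a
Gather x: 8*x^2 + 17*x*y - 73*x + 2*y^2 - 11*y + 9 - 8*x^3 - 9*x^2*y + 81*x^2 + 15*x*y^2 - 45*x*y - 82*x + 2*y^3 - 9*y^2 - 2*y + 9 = -8*x^3 + x^2*(89 - 9*y) + x*(15*y^2 - 28*y - 155) + 2*y^3 - 7*y^2 - 13*y + 18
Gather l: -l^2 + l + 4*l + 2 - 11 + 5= -l^2 + 5*l - 4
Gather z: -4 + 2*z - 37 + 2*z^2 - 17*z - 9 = 2*z^2 - 15*z - 50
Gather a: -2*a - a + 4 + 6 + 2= 12 - 3*a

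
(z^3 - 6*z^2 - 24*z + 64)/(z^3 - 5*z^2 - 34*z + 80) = (z + 4)/(z + 5)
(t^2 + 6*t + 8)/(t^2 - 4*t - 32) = (t + 2)/(t - 8)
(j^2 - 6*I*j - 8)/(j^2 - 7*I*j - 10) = (j - 4*I)/(j - 5*I)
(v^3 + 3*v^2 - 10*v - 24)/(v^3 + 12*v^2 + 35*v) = (v^3 + 3*v^2 - 10*v - 24)/(v*(v^2 + 12*v + 35))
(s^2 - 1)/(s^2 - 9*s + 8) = (s + 1)/(s - 8)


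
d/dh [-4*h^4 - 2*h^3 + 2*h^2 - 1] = 2*h*(-8*h^2 - 3*h + 2)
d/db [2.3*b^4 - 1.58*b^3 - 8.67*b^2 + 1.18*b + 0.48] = 9.2*b^3 - 4.74*b^2 - 17.34*b + 1.18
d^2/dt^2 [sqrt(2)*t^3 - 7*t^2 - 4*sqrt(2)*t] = 6*sqrt(2)*t - 14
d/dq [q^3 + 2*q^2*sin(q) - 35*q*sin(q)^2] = 2*q^2*cos(q) + 3*q^2 + 4*q*sin(q) - 35*q*sin(2*q) - 35*sin(q)^2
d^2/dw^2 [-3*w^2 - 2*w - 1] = -6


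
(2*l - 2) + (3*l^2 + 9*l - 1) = 3*l^2 + 11*l - 3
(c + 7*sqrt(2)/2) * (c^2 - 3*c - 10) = c^3 - 3*c^2 + 7*sqrt(2)*c^2/2 - 21*sqrt(2)*c/2 - 10*c - 35*sqrt(2)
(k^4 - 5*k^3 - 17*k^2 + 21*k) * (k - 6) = k^5 - 11*k^4 + 13*k^3 + 123*k^2 - 126*k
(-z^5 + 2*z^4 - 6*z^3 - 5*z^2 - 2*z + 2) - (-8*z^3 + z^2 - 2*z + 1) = -z^5 + 2*z^4 + 2*z^3 - 6*z^2 + 1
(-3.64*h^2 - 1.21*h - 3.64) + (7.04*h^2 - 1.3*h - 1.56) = 3.4*h^2 - 2.51*h - 5.2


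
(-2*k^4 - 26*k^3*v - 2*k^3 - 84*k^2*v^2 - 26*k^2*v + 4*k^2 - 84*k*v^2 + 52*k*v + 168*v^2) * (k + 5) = -2*k^5 - 26*k^4*v - 12*k^4 - 84*k^3*v^2 - 156*k^3*v - 6*k^3 - 504*k^2*v^2 - 78*k^2*v + 20*k^2 - 252*k*v^2 + 260*k*v + 840*v^2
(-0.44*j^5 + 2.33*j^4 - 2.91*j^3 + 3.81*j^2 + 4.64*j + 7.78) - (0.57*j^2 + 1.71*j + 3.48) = -0.44*j^5 + 2.33*j^4 - 2.91*j^3 + 3.24*j^2 + 2.93*j + 4.3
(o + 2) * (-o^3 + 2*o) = -o^4 - 2*o^3 + 2*o^2 + 4*o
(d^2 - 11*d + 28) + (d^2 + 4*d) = 2*d^2 - 7*d + 28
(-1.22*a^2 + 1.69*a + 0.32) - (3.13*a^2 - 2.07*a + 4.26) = -4.35*a^2 + 3.76*a - 3.94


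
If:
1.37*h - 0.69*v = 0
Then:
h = 0.503649635036496*v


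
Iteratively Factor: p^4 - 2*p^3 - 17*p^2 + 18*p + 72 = (p - 3)*(p^3 + p^2 - 14*p - 24) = (p - 3)*(p + 2)*(p^2 - p - 12) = (p - 4)*(p - 3)*(p + 2)*(p + 3)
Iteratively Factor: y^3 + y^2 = (y)*(y^2 + y) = y^2*(y + 1)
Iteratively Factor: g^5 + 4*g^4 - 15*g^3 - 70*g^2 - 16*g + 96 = (g + 3)*(g^4 + g^3 - 18*g^2 - 16*g + 32) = (g - 4)*(g + 3)*(g^3 + 5*g^2 + 2*g - 8) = (g - 4)*(g + 3)*(g + 4)*(g^2 + g - 2) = (g - 4)*(g - 1)*(g + 3)*(g + 4)*(g + 2)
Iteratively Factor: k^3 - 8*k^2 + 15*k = (k)*(k^2 - 8*k + 15) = k*(k - 3)*(k - 5)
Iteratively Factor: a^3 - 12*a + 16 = (a + 4)*(a^2 - 4*a + 4) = (a - 2)*(a + 4)*(a - 2)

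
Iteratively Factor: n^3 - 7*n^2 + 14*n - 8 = (n - 2)*(n^2 - 5*n + 4) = (n - 4)*(n - 2)*(n - 1)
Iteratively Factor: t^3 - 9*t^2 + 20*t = (t)*(t^2 - 9*t + 20) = t*(t - 4)*(t - 5)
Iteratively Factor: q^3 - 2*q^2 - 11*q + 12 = (q + 3)*(q^2 - 5*q + 4) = (q - 4)*(q + 3)*(q - 1)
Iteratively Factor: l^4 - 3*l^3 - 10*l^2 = (l)*(l^3 - 3*l^2 - 10*l) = l*(l + 2)*(l^2 - 5*l) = l*(l - 5)*(l + 2)*(l)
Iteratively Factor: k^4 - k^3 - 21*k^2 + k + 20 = (k - 1)*(k^3 - 21*k - 20) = (k - 1)*(k + 4)*(k^2 - 4*k - 5) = (k - 5)*(k - 1)*(k + 4)*(k + 1)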